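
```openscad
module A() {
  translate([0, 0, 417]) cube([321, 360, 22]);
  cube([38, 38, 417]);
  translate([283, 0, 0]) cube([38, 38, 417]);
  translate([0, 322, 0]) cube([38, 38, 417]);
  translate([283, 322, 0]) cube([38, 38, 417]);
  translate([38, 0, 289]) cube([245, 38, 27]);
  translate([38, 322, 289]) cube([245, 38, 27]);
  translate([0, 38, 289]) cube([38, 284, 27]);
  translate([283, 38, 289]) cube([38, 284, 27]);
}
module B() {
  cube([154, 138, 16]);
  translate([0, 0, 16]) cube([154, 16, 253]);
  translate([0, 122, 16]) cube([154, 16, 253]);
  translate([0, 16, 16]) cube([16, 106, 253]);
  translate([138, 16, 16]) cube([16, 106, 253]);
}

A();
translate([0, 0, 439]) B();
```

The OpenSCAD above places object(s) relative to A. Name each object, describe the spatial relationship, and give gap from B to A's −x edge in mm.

A is a stool. B is an open box. The open box is on top of the stool. The gap from the open box to the stool's −x edge is 0 mm.

The open box's min-x is at 0; the stool's min-x is 0; gap = 0 mm.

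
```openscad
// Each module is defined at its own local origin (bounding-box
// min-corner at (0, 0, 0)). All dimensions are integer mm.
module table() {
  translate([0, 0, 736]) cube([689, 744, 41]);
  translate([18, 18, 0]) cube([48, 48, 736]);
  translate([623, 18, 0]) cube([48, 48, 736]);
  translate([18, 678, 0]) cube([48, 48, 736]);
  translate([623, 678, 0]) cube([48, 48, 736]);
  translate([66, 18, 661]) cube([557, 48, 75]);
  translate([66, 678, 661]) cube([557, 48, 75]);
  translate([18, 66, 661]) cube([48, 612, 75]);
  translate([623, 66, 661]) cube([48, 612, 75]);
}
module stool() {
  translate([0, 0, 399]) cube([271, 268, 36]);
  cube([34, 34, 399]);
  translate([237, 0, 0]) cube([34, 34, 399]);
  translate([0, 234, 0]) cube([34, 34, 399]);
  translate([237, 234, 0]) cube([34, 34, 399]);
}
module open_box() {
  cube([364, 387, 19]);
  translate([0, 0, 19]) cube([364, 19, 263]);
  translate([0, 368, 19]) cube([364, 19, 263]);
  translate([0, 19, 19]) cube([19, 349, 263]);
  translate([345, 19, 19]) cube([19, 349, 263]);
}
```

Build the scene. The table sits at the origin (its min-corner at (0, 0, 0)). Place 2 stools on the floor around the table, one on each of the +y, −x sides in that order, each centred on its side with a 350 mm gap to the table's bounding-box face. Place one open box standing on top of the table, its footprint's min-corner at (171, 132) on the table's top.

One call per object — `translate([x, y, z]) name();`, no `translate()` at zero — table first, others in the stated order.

table();
translate([209, 1094, 0]) stool();
translate([-621, 238, 0]) stool();
translate([171, 132, 777]) open_box();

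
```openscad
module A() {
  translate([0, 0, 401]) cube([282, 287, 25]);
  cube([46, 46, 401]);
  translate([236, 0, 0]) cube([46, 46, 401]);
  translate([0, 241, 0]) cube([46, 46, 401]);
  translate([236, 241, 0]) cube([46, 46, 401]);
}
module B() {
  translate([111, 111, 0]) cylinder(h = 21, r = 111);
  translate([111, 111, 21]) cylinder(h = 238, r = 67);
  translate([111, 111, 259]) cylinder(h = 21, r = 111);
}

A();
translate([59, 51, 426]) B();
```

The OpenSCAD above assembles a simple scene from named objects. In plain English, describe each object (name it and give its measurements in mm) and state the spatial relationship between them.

A is a simple wooden stool: a rectangular seat 282 mm (x) by 287 mm (y), 25 mm thick, top face at z = 426 mm, on four square legs, each 46×46 mm in cross-section. The legs rest on z = 0, each flush with a corner of the seat.

B is a spool: two coaxial disc flanges of radius 111 mm and thickness 21 mm, joined by a core cylinder of radius 67 mm and height 238 mm. The lower flange rests on z = 0 and the three cylinders share a vertical axis.

The spool is on top of the stool.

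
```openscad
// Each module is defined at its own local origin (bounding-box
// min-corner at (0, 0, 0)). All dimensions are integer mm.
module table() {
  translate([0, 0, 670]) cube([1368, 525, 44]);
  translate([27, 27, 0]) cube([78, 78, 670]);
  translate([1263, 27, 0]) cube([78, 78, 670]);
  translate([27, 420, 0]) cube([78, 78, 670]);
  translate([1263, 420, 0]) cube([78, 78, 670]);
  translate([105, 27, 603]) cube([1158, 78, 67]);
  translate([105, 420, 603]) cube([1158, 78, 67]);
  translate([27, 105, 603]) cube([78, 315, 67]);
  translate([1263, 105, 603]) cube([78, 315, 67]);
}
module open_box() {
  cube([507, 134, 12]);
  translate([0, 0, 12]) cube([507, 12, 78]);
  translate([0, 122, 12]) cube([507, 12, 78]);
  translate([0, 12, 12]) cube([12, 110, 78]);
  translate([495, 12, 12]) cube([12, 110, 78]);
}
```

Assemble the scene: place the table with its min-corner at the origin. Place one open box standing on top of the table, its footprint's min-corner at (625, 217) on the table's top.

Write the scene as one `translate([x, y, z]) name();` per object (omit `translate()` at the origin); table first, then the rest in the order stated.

table();
translate([625, 217, 714]) open_box();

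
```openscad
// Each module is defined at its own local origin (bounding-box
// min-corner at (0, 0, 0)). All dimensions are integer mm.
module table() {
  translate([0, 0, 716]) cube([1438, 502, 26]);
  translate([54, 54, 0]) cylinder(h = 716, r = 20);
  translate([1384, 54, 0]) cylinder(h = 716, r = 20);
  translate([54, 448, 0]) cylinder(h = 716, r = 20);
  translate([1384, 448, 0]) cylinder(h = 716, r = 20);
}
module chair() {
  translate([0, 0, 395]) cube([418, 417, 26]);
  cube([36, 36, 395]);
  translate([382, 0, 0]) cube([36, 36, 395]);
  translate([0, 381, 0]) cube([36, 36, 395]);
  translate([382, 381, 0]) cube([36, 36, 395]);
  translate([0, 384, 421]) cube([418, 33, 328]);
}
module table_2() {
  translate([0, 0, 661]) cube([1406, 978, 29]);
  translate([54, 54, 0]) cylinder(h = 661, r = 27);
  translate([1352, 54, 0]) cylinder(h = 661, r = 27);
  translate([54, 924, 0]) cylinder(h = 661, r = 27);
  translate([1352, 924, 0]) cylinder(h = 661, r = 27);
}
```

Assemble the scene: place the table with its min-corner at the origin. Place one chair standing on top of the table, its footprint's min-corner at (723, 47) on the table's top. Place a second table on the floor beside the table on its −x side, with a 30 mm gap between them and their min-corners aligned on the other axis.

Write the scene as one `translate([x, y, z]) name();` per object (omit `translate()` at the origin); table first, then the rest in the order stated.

table();
translate([723, 47, 742]) chair();
translate([-1436, 0, 0]) table_2();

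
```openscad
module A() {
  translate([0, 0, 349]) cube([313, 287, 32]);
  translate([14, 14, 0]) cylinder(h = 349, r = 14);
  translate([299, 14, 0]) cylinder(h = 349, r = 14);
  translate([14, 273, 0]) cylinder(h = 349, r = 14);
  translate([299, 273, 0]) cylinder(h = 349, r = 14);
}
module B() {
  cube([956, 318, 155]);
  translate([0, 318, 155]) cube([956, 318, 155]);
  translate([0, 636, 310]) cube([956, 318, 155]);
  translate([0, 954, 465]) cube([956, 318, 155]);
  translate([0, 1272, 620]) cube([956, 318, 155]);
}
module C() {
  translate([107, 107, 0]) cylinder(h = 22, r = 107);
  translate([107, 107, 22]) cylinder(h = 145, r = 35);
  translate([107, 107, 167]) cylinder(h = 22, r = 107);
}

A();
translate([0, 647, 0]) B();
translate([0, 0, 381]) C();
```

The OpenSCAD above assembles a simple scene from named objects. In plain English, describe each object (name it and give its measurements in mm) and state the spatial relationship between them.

A is a simple wooden stool: a rectangular seat 313 mm (x) by 287 mm (y), 32 mm thick, top face at z = 381 mm, on four round legs, each 28 mm in diameter. The legs rest on z = 0, each leg's axis is inset half a diameter from the nearest pair of seat edges (so the leg's bounding box is flush with the corner).

B is a straight staircase of 5 solid steps. Each step is 956 mm wide (x), 318 mm deep (y, the going) and 155 mm tall (the rise). The first step rests on the floor; each subsequent step sits one going further in +y and one rise higher in +z, directly behind and above the previous step with no overlap.

C is a spool: two coaxial disc flanges of radius 107 mm and thickness 22 mm, joined by a core cylinder of radius 35 mm and height 145 mm. The lower flange rests on z = 0 and the three cylinders share a vertical axis.

The staircase is on the floor beside the stool on its +y side. The spool is on top of the stool.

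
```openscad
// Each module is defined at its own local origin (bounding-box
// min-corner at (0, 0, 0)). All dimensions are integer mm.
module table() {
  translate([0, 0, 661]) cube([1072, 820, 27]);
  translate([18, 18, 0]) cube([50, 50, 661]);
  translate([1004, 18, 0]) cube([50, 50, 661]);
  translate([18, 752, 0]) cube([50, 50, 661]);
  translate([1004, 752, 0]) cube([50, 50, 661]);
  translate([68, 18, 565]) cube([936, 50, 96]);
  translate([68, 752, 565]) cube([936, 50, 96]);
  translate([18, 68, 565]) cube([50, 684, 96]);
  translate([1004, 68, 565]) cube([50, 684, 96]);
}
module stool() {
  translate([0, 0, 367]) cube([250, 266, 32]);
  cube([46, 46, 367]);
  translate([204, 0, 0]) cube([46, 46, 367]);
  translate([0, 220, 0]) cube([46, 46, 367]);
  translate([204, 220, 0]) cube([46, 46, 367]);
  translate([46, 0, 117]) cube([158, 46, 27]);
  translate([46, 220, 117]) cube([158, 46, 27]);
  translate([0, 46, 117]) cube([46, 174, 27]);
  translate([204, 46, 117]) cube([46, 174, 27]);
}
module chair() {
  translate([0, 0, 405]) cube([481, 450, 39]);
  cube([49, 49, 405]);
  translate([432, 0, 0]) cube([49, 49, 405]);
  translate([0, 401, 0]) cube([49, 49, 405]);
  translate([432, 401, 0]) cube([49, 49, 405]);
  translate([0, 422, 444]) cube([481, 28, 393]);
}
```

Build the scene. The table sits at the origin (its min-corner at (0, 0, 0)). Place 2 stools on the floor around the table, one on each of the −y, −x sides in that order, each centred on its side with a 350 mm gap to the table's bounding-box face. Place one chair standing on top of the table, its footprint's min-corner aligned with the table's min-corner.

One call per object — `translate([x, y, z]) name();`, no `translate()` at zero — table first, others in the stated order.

table();
translate([411, -616, 0]) stool();
translate([-600, 277, 0]) stool();
translate([0, 0, 688]) chair();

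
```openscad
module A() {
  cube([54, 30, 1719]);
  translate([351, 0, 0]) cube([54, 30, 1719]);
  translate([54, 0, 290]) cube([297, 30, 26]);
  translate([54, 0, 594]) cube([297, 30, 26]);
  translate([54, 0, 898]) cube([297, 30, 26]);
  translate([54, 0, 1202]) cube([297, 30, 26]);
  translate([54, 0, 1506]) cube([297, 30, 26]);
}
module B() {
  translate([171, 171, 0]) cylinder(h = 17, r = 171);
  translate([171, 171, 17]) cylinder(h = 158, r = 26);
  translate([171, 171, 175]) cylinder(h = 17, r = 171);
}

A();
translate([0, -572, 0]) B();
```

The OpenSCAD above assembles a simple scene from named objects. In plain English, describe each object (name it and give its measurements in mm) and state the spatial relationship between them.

A is a wooden ladder with two side rails of 54×30 mm section and 1719 mm height, set 405 mm apart overall. Between them run 5 rectangular rungs (30 mm deep, 26 mm thick), front faces flush with the rails' −y face. The bottom of the first rung is 290 mm above the floor and each subsequent rung is 304 mm higher than the one below.

B is a spool: two coaxial disc flanges of radius 171 mm and thickness 17 mm, joined by a core cylinder of radius 26 mm and height 158 mm. The lower flange rests on z = 0 and the three cylinders share a vertical axis.

The spool is on the floor beside the ladder on its −y side.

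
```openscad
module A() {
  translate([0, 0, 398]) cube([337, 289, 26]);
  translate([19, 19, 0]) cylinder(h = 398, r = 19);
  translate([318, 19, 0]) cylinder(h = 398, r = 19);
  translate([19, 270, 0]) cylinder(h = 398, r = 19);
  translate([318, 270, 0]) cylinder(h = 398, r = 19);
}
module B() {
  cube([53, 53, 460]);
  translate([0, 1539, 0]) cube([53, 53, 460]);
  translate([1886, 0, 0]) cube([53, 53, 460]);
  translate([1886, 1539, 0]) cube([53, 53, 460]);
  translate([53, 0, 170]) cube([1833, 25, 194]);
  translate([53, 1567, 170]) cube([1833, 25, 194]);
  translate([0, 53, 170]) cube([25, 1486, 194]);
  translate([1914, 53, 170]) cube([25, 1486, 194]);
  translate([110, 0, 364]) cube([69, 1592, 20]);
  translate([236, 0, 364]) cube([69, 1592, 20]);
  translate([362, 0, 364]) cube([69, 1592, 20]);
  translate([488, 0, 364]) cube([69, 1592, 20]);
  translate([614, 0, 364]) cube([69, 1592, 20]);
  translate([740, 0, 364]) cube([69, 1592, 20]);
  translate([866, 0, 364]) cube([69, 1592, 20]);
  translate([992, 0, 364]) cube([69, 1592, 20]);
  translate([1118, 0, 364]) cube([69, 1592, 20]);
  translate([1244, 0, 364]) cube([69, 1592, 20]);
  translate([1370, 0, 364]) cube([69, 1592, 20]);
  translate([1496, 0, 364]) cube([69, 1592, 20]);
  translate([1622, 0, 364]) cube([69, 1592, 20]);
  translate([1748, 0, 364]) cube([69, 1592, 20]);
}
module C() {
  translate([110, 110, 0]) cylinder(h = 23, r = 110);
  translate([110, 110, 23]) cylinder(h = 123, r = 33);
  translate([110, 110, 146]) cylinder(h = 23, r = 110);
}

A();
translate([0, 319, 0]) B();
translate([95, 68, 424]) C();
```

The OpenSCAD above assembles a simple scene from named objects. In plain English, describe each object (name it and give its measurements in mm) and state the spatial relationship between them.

A is a four-legged stool. The seat is 337×289 mm, 26 mm thick, top at z = 424 mm. It stands on four round legs, each 38 mm in diameter, from z = 0 to the seat underside, each leg's axis is inset half a diameter from the nearest pair of seat edges (so the leg's bounding box is flush with the corner).

B is a bed frame 1939 mm long (x) by 1592 mm wide (y). Four 53×53 mm corner posts, 460 mm tall, at the corners of the footprint. Four rails of 25 mm thickness and 194 mm height run between adjacent posts with their undersides at z = 170 mm, their outer faces flush with the outside of the frame (the two x-running rails run between the posts' inner faces; the two y-running rails run between the posts' inner faces). 14 slats, each 69 mm wide (x) and 20 mm thick, lie across the top of the two x-running rails, running the full 1592 mm width of the frame in y; the slats are evenly spaced along x between the inner faces of the end posts with equal gaps (rounded down to the nearest mm) at the −x end and between each pair — any rounding remainder accumulates at the +x end.

C is a spool: two coaxial disc flanges of radius 110 mm and thickness 23 mm, joined by a core cylinder of radius 33 mm and height 123 mm. The lower flange rests on z = 0 and the three cylinders share a vertical axis.

The bed frame is on the floor beside the stool on its +y side. The spool is on top of the stool.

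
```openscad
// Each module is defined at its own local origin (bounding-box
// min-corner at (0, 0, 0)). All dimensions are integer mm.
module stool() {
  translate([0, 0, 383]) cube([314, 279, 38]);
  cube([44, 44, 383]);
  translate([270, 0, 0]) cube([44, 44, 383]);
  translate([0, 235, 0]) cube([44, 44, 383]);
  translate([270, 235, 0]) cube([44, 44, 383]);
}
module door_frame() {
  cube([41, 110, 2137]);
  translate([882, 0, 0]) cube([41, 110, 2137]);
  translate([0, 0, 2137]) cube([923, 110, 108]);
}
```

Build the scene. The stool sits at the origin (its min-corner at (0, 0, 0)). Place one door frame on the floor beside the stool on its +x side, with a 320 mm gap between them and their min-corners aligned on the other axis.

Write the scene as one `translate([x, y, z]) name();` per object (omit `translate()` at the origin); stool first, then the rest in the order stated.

stool();
translate([634, 0, 0]) door_frame();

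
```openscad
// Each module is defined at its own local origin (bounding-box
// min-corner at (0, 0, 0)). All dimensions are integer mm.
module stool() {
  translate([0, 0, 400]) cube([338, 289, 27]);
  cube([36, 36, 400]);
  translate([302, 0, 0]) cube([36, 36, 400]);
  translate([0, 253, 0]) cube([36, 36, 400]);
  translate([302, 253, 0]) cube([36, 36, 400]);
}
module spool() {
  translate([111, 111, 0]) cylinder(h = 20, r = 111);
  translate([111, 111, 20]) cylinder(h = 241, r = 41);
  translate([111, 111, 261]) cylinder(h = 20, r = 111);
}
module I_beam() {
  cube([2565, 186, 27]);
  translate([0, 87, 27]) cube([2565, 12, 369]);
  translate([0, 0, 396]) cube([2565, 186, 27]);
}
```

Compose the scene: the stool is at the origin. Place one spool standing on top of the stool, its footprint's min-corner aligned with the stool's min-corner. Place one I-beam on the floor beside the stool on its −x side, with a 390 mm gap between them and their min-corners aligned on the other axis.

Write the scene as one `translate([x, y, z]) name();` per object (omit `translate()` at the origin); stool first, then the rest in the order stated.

stool();
translate([0, 0, 427]) spool();
translate([-2955, 0, 0]) I_beam();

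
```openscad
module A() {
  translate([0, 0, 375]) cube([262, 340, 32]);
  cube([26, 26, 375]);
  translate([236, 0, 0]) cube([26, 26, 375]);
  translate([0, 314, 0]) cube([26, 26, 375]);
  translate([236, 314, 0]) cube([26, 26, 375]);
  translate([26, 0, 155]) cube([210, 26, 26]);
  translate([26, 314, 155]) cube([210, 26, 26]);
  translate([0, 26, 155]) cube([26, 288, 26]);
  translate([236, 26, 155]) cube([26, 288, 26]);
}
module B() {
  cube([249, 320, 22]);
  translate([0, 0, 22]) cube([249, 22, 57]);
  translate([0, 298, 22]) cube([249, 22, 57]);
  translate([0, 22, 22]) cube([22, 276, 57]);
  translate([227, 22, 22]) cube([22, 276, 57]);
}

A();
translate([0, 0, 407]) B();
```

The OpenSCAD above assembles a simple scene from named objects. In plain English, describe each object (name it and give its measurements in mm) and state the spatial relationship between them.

A is a four-legged stool. The seat is 262×340 mm, 32 mm thick, top at z = 407 mm. It stands on four square legs, each 26×26 mm in cross-section, from z = 0 to the seat underside, each flush with a corner of the seat. Four stretchers, 26 mm wide and 26 mm tall, connect adjacent legs with their undersides at z = 155 mm, each running between the inner faces of the legs it joins and aligned with the legs' outer faces on the other axis.

B is an open-topped rectangular box: outside dimensions 249×320×79 mm, with a uniform wall and base thickness of 22 mm. The base is a full 249×320 slab on the floor; four walls sit on top of the base. The front and back walls (the −y and +y sides) span the full width; the two side walls fit between them.

The open box is on top of the stool.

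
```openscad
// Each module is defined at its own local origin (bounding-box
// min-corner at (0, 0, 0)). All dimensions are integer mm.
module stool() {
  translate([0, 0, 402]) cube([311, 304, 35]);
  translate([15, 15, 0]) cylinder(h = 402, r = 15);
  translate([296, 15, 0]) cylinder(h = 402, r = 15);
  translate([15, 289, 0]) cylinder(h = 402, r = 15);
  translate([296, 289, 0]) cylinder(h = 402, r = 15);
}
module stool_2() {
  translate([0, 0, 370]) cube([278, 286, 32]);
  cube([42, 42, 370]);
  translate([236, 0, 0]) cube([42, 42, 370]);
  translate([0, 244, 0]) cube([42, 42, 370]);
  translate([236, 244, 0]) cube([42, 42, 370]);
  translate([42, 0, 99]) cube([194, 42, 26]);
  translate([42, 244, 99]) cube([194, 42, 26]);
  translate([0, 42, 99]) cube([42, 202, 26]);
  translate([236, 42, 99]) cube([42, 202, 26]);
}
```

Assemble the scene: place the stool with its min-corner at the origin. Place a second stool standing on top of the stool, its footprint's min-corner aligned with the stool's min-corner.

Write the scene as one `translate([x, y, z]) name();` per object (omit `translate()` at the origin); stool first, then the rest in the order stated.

stool();
translate([0, 0, 437]) stool_2();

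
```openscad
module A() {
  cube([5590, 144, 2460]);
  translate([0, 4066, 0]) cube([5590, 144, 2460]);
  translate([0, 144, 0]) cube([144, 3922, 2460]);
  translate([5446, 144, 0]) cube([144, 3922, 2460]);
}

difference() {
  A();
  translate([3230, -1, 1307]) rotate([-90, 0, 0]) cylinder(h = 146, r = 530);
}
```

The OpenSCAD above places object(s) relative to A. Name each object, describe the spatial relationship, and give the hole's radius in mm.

The subtracted cylinder has r = 530 mm.

A is a house frame. The house frame has a circular hole through its front wall. The hole's radius is 530 mm.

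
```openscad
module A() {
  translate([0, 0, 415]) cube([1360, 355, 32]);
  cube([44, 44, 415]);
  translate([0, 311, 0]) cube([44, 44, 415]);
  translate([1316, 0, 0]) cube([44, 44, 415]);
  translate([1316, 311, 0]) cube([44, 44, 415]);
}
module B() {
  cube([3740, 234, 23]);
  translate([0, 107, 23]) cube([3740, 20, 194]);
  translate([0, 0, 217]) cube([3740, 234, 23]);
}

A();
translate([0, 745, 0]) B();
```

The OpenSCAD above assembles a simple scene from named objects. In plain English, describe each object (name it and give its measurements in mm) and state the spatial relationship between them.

A is a long wooden bench with a 1360 mm (x) × 355 mm (y) seat, 32 mm thick, its top surface 447 mm above the floor. Four 44 mm square legs at the seat corners, flush with the edges, run from z = 0 to the seat underside.

B is an I-beam lying along x, 3740 mm long. Overall section height 240 mm. Two flanges 234 mm wide (y) and 23 mm thick, one on the floor and one at the top; a web 20 mm thick runs between them, centred on the flange width.

The I-beam is on the floor beside the bench on its +y side.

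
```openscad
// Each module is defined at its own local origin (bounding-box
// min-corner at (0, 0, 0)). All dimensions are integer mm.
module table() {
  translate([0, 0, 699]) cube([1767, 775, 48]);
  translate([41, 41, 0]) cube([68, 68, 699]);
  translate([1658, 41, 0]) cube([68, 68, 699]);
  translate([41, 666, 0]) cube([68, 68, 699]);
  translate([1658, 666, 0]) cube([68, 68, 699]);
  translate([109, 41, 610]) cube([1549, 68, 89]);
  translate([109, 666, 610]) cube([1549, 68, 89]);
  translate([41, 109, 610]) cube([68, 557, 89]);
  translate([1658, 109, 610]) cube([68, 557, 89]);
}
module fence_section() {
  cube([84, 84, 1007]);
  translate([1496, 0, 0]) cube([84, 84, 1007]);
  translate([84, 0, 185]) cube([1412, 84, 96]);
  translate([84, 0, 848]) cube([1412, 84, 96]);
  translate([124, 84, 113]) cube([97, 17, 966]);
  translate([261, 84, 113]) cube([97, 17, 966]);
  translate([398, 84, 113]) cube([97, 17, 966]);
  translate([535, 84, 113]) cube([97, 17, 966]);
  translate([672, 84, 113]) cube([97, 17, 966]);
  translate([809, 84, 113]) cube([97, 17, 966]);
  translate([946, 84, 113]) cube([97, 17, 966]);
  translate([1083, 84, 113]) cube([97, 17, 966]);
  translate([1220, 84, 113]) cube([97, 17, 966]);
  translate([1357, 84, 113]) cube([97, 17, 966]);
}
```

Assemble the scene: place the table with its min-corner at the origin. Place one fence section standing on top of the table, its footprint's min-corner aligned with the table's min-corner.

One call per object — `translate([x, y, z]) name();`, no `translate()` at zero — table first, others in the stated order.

table();
translate([0, 0, 747]) fence_section();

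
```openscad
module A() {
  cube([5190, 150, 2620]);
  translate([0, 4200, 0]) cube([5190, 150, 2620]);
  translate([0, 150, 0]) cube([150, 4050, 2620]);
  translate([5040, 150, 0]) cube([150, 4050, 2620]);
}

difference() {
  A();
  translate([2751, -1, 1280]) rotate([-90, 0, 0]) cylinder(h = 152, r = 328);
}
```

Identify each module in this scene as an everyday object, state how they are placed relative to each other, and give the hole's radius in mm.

A is a house frame. The house frame has a circular hole through its front wall. The hole's radius is 328 mm.

The subtracted cylinder has r = 328 mm.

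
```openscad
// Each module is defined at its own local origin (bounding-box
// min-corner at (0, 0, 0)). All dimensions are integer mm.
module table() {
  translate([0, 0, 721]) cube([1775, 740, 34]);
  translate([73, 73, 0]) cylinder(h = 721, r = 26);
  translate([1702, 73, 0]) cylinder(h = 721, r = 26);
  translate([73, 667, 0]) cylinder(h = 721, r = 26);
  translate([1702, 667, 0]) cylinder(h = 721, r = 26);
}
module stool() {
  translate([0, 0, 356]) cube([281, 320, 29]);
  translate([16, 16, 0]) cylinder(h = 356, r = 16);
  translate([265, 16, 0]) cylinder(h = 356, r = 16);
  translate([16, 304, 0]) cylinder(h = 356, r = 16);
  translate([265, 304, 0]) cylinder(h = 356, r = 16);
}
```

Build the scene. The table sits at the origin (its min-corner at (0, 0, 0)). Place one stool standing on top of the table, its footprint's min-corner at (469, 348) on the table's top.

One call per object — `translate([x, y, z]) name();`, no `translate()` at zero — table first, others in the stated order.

table();
translate([469, 348, 755]) stool();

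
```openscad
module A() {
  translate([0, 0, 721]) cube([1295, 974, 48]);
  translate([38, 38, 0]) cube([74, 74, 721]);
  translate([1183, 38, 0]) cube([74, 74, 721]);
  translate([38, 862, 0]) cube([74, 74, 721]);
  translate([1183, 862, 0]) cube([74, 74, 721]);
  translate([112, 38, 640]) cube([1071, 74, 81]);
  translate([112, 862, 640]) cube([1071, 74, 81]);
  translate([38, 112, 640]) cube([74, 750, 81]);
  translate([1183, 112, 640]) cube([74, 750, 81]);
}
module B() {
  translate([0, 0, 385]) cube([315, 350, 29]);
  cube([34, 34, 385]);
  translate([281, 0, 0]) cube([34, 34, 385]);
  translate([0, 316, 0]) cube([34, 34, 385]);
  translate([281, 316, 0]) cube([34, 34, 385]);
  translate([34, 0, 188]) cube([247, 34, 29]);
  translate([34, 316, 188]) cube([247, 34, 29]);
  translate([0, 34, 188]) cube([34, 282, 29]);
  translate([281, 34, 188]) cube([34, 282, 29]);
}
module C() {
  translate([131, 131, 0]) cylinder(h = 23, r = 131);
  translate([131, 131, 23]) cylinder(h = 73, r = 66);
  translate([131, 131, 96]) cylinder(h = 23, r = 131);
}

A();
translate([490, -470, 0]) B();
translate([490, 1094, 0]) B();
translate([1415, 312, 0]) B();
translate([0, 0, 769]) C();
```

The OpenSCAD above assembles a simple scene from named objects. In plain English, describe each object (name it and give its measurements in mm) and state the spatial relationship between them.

A is a table: top 1295 mm (x) × 974 mm (y), 48 mm thick, upper face at z = 769 mm, on four 74×74 mm square legs, each inset 38 mm from the nearest pair of top edges, running from z = 0 to the bottom of the top. Four apron rails, 74 mm thick and 81 mm tall, run between adjacent legs with their top edges flush with the underside of the top and their outer faces flush with the legs' outer faces.

B is a four-legged stool. The seat is a 315×350×29 mm slab whose top surface is at z = 414 mm; four square legs, each 34×34 mm in cross-section, run from the floor (z = 0) to the underside of the seat, each flush with a corner of the seat. Four stretchers, 34 mm wide and 29 mm tall, connect adjacent legs with their undersides at z = 188 mm, each running between the inner faces of the legs it joins and aligned with the legs' outer faces on the other axis.

C is a spool: two coaxial disc flanges of radius 131 mm and thickness 23 mm, joined by a core cylinder of radius 66 mm and height 73 mm. The lower flange rests on z = 0 and the three cylinders share a vertical axis.

Three stools sit around the table at the −y, +y, +x sides. The spool is on top of the table.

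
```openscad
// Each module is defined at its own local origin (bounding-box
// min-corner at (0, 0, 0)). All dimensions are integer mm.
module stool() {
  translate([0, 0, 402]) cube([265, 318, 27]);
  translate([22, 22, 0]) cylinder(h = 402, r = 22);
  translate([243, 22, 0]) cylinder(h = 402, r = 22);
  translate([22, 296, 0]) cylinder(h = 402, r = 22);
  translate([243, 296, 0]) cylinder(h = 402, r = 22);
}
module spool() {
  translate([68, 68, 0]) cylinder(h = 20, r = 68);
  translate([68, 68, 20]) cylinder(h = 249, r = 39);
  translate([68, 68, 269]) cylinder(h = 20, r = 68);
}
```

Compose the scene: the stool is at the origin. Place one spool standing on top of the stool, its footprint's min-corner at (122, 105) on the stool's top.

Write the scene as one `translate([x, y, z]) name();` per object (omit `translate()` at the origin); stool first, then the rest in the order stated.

stool();
translate([122, 105, 429]) spool();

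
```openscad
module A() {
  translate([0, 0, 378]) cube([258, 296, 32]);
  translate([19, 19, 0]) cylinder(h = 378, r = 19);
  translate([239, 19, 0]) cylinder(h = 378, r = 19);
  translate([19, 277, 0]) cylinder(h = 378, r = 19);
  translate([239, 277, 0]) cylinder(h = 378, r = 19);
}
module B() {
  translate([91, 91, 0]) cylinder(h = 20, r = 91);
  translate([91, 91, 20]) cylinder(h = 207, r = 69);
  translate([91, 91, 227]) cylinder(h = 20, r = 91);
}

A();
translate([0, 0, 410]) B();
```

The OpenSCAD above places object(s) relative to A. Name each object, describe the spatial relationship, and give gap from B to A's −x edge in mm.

A is a stool. B is a spool. The spool is on top of the stool. The gap from the spool to the stool's −x edge is 0 mm.

The spool's min-x is at 0; the stool's min-x is 0; gap = 0 mm.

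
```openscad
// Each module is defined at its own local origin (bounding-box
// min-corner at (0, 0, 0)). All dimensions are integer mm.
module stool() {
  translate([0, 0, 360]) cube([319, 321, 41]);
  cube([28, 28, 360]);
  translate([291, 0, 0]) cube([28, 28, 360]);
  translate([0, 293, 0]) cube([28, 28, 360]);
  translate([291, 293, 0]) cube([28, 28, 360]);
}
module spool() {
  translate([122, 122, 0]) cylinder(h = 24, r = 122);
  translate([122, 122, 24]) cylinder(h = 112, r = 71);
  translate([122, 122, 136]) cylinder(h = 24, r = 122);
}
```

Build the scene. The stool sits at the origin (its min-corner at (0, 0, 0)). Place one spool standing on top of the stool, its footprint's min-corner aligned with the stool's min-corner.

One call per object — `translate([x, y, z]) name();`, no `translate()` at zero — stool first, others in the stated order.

stool();
translate([0, 0, 401]) spool();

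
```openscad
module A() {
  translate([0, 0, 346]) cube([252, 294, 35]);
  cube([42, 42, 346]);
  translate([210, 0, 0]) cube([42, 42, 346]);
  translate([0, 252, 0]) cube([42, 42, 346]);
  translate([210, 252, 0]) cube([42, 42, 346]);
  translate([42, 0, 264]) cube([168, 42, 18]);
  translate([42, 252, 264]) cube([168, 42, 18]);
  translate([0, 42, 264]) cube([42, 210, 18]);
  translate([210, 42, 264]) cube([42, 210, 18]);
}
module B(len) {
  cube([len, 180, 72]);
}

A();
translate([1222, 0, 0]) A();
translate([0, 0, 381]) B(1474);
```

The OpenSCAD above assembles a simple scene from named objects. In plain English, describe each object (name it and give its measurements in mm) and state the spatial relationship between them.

A is a four-legged stool. The seat is 252×294 mm, 35 mm thick, top at z = 381 mm. It stands on four square legs, each 42×42 mm in cross-section, from z = 0 to the seat underside, each flush with a corner of the seat. Four stretchers, 42 mm wide and 18 mm tall, connect adjacent legs with their undersides at z = 264 mm, each running between the inner faces of the legs it joins and aligned with the legs' outer faces on the other axis.

B is a rectangular beam 1474 mm long (x), 180 mm deep (y), 72 mm thick (z).

The beam spans the tops of two stools placed 970 mm apart, resting at z = 381 mm.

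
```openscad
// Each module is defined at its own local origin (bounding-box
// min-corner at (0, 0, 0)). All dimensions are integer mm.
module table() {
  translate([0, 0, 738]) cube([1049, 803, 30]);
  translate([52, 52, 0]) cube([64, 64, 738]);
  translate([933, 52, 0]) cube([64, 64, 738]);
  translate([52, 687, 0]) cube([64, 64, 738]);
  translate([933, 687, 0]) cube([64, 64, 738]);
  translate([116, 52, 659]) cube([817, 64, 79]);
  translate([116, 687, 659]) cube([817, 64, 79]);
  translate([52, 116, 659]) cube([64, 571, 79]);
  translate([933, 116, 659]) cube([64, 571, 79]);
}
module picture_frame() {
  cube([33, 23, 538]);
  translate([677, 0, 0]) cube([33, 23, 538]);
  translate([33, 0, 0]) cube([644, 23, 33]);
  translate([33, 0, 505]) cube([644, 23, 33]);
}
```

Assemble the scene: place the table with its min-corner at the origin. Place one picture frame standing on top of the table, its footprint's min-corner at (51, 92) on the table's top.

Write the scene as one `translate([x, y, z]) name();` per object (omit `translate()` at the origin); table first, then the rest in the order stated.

table();
translate([51, 92, 768]) picture_frame();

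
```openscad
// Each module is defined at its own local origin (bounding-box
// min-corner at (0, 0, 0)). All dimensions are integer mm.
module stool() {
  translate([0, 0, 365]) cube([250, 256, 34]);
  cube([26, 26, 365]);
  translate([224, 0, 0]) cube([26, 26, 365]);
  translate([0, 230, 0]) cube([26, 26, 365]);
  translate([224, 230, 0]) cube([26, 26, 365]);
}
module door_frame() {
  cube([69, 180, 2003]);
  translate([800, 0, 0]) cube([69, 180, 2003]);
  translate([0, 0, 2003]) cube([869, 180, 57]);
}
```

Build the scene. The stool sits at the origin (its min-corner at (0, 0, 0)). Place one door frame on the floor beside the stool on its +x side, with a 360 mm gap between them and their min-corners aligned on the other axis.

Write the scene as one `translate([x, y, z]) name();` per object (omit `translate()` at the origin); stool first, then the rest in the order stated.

stool();
translate([610, 0, 0]) door_frame();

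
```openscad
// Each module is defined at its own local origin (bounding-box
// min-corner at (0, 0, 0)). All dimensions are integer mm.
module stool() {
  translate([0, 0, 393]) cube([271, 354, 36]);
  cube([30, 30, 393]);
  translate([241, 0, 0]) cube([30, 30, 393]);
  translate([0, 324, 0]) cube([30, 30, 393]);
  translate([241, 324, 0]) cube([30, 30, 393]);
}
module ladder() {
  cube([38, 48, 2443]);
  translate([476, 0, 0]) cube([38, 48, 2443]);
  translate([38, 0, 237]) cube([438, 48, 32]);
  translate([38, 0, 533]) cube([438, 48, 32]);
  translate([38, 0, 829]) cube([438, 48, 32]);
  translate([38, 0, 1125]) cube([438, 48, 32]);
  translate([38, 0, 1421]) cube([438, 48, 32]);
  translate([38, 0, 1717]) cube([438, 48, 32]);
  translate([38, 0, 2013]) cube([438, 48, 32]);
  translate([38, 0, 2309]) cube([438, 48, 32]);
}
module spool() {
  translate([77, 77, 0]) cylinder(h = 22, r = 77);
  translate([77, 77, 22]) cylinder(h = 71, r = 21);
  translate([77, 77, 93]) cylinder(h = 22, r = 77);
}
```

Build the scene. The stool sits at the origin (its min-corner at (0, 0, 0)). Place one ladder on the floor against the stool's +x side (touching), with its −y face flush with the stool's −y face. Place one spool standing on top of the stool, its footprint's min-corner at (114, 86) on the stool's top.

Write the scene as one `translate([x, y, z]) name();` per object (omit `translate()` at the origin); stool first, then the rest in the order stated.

stool();
translate([271, 0, 0]) ladder();
translate([114, 86, 429]) spool();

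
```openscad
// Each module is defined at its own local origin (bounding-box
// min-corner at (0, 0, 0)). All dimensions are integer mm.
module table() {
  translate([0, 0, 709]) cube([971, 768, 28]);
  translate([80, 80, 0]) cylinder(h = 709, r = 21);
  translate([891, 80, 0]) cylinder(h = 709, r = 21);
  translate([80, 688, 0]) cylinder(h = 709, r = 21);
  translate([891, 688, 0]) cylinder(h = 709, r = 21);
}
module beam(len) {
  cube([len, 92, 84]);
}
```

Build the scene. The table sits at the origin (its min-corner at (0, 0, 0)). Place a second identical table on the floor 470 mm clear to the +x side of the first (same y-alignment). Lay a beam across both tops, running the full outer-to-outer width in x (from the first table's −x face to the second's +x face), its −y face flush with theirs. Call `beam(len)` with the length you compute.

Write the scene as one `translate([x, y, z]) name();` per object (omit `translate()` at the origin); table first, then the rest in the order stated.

table();
translate([1441, 0, 0]) table();
translate([0, 0, 737]) beam(2412);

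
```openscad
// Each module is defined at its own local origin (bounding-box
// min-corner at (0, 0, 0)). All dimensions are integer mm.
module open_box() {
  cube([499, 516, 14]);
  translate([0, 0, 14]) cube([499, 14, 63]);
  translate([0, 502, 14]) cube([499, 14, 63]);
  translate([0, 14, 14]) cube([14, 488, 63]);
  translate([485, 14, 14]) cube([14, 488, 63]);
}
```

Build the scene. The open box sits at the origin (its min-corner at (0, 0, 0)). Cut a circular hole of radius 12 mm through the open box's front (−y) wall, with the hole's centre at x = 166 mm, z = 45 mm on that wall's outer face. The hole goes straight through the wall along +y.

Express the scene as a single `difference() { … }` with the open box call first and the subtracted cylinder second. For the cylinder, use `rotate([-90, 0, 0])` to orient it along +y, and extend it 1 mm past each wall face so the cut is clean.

difference() {
  open_box();
  translate([166, -1, 45]) rotate([-90, 0, 0]) cylinder(h = 16, r = 12);
}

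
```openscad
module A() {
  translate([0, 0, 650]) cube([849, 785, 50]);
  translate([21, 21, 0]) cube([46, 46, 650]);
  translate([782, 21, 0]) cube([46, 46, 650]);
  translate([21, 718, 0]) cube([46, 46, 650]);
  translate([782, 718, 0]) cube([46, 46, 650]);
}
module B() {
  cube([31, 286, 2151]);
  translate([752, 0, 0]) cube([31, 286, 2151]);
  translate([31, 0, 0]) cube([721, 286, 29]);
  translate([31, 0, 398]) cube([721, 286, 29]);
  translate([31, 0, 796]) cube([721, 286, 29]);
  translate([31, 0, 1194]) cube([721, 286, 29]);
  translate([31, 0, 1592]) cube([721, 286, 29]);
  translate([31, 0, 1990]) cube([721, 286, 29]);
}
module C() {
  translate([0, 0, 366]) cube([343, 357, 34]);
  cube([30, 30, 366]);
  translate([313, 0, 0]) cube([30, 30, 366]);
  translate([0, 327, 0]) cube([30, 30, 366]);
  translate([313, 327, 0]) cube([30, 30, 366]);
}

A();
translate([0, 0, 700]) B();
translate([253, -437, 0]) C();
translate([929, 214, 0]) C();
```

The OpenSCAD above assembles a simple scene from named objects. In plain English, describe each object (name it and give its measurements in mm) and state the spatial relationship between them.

A is a table with a 849×785 mm rectangular top, 50 mm thick, top surface at z = 700 mm, supported by four 46×46 mm square legs, each inset 21 mm from the nearest pair of top edges, running from the floor.

B is an open bookshelf. Two side panels, each 31 mm thick, 286 mm deep and 2151 mm tall, stand 783 mm apart (outside-to-outside). Between them sit 6 shelves, each 29 mm thick and 286 mm deep, spanning the full gap between the sides. The bottom shelf rests on the floor (its underside at z = 0) and the clear gap between one shelf's top and the next shelf's underside is 369 mm.

C is a four-legged stool. The seat is a 343×357×34 mm slab whose top surface is at z = 400 mm; four square legs, each 30×30 mm in cross-section, run from the floor (z = 0) to the underside of the seat, each flush with a corner of the seat.

The bookshelf is on top of the table. Two stools sit around the table at the −y, +x sides.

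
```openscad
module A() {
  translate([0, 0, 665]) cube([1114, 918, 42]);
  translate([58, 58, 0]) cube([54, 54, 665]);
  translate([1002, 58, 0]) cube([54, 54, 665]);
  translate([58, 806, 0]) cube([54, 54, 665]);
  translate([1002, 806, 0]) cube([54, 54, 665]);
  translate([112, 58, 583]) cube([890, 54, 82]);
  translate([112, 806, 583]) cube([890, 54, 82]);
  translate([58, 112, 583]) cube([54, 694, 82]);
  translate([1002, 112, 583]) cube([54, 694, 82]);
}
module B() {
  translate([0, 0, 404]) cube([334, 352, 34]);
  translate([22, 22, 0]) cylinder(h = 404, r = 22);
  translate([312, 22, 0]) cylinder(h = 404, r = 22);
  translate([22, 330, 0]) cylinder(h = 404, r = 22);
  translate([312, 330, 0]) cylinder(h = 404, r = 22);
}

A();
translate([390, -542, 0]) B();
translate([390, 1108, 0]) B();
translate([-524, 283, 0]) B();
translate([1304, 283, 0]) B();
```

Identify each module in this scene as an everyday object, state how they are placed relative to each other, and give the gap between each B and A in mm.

A is a table. B is a stool. Four stools sit around the table at the −y, +y, −x, +x sides. The gap between each stool and the table is 190 mm.

Each stool's nearest face is 190 mm from the table's bounding box.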